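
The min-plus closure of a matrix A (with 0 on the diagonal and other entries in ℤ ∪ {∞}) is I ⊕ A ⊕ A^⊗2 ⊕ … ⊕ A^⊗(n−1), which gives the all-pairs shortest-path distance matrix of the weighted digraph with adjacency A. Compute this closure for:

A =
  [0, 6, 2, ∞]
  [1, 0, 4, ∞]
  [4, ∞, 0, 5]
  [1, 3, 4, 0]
Closure =
  [0, 6, 2, 7]
  [1, 0, 3, 8]
  [4, 8, 0, 5]
  [1, 3, 3, 0]

This is the Floyd-Warshall all-pairs shortest-path computation. For each intermediate vertex k = 0, 1, …, 3, update dist[i][j] ← min(dist[i][j], dist[i][k] + dist[k][j]). The final matrix gives, for each (i, j), the minimum total weight of any directed path from i to j (possibly empty when i = j).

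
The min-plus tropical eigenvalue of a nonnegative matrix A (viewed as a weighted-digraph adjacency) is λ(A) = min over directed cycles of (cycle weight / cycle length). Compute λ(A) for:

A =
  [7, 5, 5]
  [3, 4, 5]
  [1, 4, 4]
λ(A) = 3

Enumerate directed cycles and compute their means (weight / length). Sample:
  cycle 0 → 0: weight = 7, length = 1, mean = 7/1 ≈ 7.000
  cycle 1 → 1: weight = 4, length = 1, mean = 4/1 ≈ 4.000
  cycle 2 → 2: weight = 4, length = 1, mean = 4/1 ≈ 4.000
  cycle 0 → 1 → 0: weight = 8, length = 2, mean = 8/2 ≈ 4.000
  cycle 0 → 2 → 0: weight = 6, length = 2, mean = 6/2 ≈ 3.000
  cycle 1 → 0 → 1: weight = 8, length = 2, mean = 8/2 ≈ 4.000
Minimum mean = 3.000, attained e.g. along the cycle 0 → 2 → 0 with weight 6 and length 2. So λ(A) = 6/2 = 3.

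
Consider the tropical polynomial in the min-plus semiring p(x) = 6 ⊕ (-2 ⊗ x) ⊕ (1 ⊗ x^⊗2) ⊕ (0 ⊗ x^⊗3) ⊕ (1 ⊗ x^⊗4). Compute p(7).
p(7) = 5

A tropical monomial a ⊗ x^⊗i evaluates to a + i · x. Evaluating each term at x = 7:
  Term 0 contributes 6 + 0 · 7 = 6
  Term 1 contributes -2 + 1 · 7 = 5
  Term 2 contributes 1 + 2 · 7 = 15
  Term 3 contributes 0 + 3 · 7 = 21
  Term 4 contributes 1 + 4 · 7 = 29
p(7) = ⊕ of these = min[6, 5, 15, 21, 29] = 5.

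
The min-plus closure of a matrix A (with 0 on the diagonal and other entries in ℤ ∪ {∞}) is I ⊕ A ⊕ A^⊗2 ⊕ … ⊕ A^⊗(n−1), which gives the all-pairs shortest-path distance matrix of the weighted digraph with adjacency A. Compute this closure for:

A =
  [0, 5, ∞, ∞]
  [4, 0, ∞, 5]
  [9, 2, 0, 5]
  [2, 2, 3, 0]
Closure =
  [0, 5, 13, 10]
  [4, 0, 8, 5]
  [6, 2, 0, 5]
  [2, 2, 3, 0]

This is the Floyd-Warshall all-pairs shortest-path computation. For each intermediate vertex k = 0, 1, …, 3, update dist[i][j] ← min(dist[i][j], dist[i][k] + dist[k][j]). The final matrix gives, for each (i, j), the minimum total weight of any directed path from i to j (possibly empty when i = j).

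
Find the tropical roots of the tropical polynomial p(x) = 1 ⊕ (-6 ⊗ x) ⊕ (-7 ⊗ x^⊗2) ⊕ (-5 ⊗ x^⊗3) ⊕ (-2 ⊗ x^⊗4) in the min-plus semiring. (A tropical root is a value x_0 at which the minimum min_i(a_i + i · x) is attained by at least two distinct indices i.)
Roots: {-3, -2, 1, 7}

Each tropical root is a break point of the lower envelope of the lines y = a_i + i · x (there are 5 lines, with slopes 0, 1, ..., 4). Only the lines that attain the minimum somewhere contribute to roots; other lines are dominated. Here the surviving (envelope) indices are i = 4, i = 3, i = 2, i = 1, i = 0.
Intersections between consecutive envelope lines give the roots: for adjacent envelope indices i < j the intersection is x = (a_i − a_j) / (j − i). Reading off the sorted break points: {-3, -2, 1, 7}.
Verification: at each break x_0, at least two indices attain the minimum of min_i(a_i + i · x_0).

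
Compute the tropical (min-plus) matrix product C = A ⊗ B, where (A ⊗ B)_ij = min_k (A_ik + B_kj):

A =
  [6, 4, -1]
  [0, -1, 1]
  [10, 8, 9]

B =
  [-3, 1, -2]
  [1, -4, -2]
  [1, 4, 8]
A ⊗ B =
  [0, 0, 2]
  [-3, -5, -3]
  [7, 4, 6]

Apply the min-plus product entry-by-entry:
  C[0][0] = min over k of (A[0][0] + B[0][0] = 6 + -3 = 3, A[0][1] + B[1][0] = 4 + 1 = 5, A[0][2] + B[2][0] = -1 + 1 = 0) = 0 (attained at k = 2)
  C[0][1] = min over k of (A[0][0] + B[0][1] = 6 + 1 = 7, A[0][1] + B[1][1] = 4 + -4 = 0, A[0][2] + B[2][1] = -1 + 4 = 3) = 0 (attained at k = 1)
  C[0][2] = min over k of (A[0][0] + B[0][2] = 6 + -2 = 4, A[0][1] + B[1][2] = 4 + -2 = 2, A[0][2] + B[2][2] = -1 + 8 = 7) = 2 (attained at k = 1)
  C[1][0] = min over k of (A[1][0] + B[0][0] = 0 + -3 = -3, A[1][1] + B[1][0] = -1 + 1 = 0, A[1][2] + B[2][0] = 1 + 1 = 2) = -3 (attained at k = 0)
  C[1][1] = min over k of (A[1][0] + B[0][1] = 0 + 1 = 1, A[1][1] + B[1][1] = -1 + -4 = -5, A[1][2] + B[2][1] = 1 + 4 = 5) = -5 (attained at k = 1)
  C[1][2] = min over k of (A[1][0] + B[0][2] = 0 + -2 = -2, A[1][1] + B[1][2] = -1 + -2 = -3, A[1][2] + B[2][2] = 1 + 8 = 9) = -3 (attained at k = 1)
  C[2][0] = min over k of (A[2][0] + B[0][0] = 10 + -3 = 7, A[2][1] + B[1][0] = 8 + 1 = 9, A[2][2] + B[2][0] = 9 + 1 = 10) = 7 (attained at k = 0)
  C[2][1] = min over k of (A[2][0] + B[0][1] = 10 + 1 = 11, A[2][1] + B[1][1] = 8 + -4 = 4, A[2][2] + B[2][1] = 9 + 4 = 13) = 4 (attained at k = 1)
  C[2][2] = min over k of (A[2][0] + B[0][2] = 10 + -2 = 8, A[2][1] + B[1][2] = 8 + -2 = 6, A[2][2] + B[2][2] = 9 + 8 = 17) = 6 (attained at k = 1)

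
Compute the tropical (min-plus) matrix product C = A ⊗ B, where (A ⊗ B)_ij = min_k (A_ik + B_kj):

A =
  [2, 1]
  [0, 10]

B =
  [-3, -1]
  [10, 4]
A ⊗ B =
  [-1, 1]
  [-3, -1]

Apply the min-plus product entry-by-entry:
  C[0][0] = min over k of (A[0][0] + B[0][0] = 2 + -3 = -1, A[0][1] + B[1][0] = 1 + 10 = 11) = -1 (attained at k = 0)
  C[0][1] = min over k of (A[0][0] + B[0][1] = 2 + -1 = 1, A[0][1] + B[1][1] = 1 + 4 = 5) = 1 (attained at k = 0)
  C[1][0] = min over k of (A[1][0] + B[0][0] = 0 + -3 = -3, A[1][1] + B[1][0] = 10 + 10 = 20) = -3 (attained at k = 0)
  C[1][1] = min over k of (A[1][0] + B[0][1] = 0 + -1 = -1, A[1][1] + B[1][1] = 10 + 4 = 14) = -1 (attained at k = 0)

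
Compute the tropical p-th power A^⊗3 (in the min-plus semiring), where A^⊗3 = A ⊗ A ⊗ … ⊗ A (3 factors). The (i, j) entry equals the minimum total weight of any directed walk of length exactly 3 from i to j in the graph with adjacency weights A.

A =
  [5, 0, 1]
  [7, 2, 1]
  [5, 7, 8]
A^⊗3 =
  [6, 4, 3]
  [8, 6, 5]
  [11, 7, 6]

Each entry (A^⊗3)_ij equals the minimum over all length-3 walks i = v_0 → v_1 → … → v_3 = j of Σ_t A[v_t][v_{t+1}]. For example, for (i, j) = (0, 2) we minimise over 9 possible intermediate vertex sequences; the minimum is 3, attained along the walk 0 → 1 → 1 → 2.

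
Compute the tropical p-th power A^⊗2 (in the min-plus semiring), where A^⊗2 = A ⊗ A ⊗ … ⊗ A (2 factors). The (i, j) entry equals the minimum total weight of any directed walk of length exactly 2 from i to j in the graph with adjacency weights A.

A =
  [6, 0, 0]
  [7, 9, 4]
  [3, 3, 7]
A^⊗2 =
  [3, 3, 4]
  [7, 7, 7]
  [9, 3, 3]

Each entry (A^⊗2)_ij equals the minimum over all length-2 walks i = v_0 → v_1 → … → v_2 = j of Σ_t A[v_t][v_{t+1}]. For example, for (i, j) = (0, 2) we minimise over 3 possible intermediate vertex sequences; the minimum is 4, attained along the walk 0 → 1 → 2.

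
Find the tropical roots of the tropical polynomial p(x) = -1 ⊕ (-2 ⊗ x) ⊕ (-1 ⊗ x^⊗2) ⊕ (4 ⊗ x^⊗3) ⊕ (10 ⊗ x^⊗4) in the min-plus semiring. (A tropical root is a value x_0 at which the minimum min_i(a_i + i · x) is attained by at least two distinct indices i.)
Roots: {-6, -5, -1, 1}

Each tropical root is a break point of the lower envelope of the lines y = a_i + i · x (there are 5 lines, with slopes 0, 1, ..., 4). Only the lines that attain the minimum somewhere contribute to roots; other lines are dominated. Here the surviving (envelope) indices are i = 4, i = 3, i = 2, i = 1, i = 0.
Intersections between consecutive envelope lines give the roots: for adjacent envelope indices i < j the intersection is x = (a_i − a_j) / (j − i). Reading off the sorted break points: {-6, -5, -1, 1}.
Verification: at each break x_0, at least two indices attain the minimum of min_i(a_i + i · x_0).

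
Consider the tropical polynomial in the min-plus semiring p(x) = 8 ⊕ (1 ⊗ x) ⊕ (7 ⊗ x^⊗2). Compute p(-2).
p(-2) = -1

A tropical monomial a ⊗ x^⊗i evaluates to a + i · x. Evaluating each term at x = -2:
  Term 0 contributes 8 + 0 · -2 = 8
  Term 1 contributes 1 + 1 · -2 = -1
  Term 2 contributes 7 + 2 · -2 = 3
p(-2) = ⊕ of these = min[8, -1, 3] = -1.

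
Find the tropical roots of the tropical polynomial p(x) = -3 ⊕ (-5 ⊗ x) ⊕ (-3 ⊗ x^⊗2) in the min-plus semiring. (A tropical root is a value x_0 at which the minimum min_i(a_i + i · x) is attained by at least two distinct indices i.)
Roots: {-2, 2}

Each tropical root is a break point of the lower envelope of the lines y = a_i + i · x (there are 3 lines, with slopes 0, 1, ..., 2). Only the lines that attain the minimum somewhere contribute to roots; other lines are dominated. Here the surviving (envelope) indices are i = 2, i = 1, i = 0.
Intersections between consecutive envelope lines give the roots: for adjacent envelope indices i < j the intersection is x = (a_i − a_j) / (j − i). Reading off the sorted break points: {-2, 2}.
Verification: at each break x_0, at least two indices attain the minimum of min_i(a_i + i · x_0).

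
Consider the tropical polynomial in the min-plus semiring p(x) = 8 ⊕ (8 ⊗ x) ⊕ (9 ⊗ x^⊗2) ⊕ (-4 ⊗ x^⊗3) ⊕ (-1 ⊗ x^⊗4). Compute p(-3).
p(-3) = -13

A tropical monomial a ⊗ x^⊗i evaluates to a + i · x. Evaluating each term at x = -3:
  Term 0 contributes 8 + 0 · -3 = 8
  Term 1 contributes 8 + 1 · -3 = 5
  Term 2 contributes 9 + 2 · -3 = 3
  Term 3 contributes -4 + 3 · -3 = -13
  Term 4 contributes -1 + 4 · -3 = -13
p(-3) = ⊕ of these = min[8, 5, 3, -13, -13] = -13.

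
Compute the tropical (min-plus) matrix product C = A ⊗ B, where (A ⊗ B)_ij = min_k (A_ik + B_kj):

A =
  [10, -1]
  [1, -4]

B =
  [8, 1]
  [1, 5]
A ⊗ B =
  [0, 4]
  [-3, 1]

Apply the min-plus product entry-by-entry:
  C[0][0] = min over k of (A[0][0] + B[0][0] = 10 + 8 = 18, A[0][1] + B[1][0] = -1 + 1 = 0) = 0 (attained at k = 1)
  C[0][1] = min over k of (A[0][0] + B[0][1] = 10 + 1 = 11, A[0][1] + B[1][1] = -1 + 5 = 4) = 4 (attained at k = 1)
  C[1][0] = min over k of (A[1][0] + B[0][0] = 1 + 8 = 9, A[1][1] + B[1][0] = -4 + 1 = -3) = -3 (attained at k = 1)
  C[1][1] = min over k of (A[1][0] + B[0][1] = 1 + 1 = 2, A[1][1] + B[1][1] = -4 + 5 = 1) = 1 (attained at k = 1)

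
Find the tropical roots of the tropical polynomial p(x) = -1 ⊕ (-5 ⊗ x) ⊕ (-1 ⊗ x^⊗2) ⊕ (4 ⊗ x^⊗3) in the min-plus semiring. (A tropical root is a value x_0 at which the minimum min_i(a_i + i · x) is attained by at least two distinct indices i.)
Roots: {-5, -4, 4}

Each tropical root is a break point of the lower envelope of the lines y = a_i + i · x (there are 4 lines, with slopes 0, 1, ..., 3). Only the lines that attain the minimum somewhere contribute to roots; other lines are dominated. Here the surviving (envelope) indices are i = 3, i = 2, i = 1, i = 0.
Intersections between consecutive envelope lines give the roots: for adjacent envelope indices i < j the intersection is x = (a_i − a_j) / (j − i). Reading off the sorted break points: {-5, -4, 4}.
Verification: at each break x_0, at least two indices attain the minimum of min_i(a_i + i · x_0).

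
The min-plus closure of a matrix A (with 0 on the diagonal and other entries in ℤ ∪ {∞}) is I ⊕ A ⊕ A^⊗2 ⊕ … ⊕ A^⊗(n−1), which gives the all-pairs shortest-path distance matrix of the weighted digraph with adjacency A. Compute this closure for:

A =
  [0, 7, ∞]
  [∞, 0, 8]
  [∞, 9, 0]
Closure =
  [0, 7, 15]
  [∞, 0, 8]
  [∞, 9, 0]

This is the Floyd-Warshall all-pairs shortest-path computation. For each intermediate vertex k = 0, 1, …, 2, update dist[i][j] ← min(dist[i][j], dist[i][k] + dist[k][j]). The final matrix gives, for each (i, j), the minimum total weight of any directed path from i to j (possibly empty when i = j).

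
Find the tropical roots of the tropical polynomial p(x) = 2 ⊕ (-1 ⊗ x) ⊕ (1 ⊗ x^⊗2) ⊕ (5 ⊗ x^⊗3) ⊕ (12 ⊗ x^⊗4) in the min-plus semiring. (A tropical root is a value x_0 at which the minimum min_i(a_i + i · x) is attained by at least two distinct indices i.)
Roots: {-7, -4, -2, 3}

Each tropical root is a break point of the lower envelope of the lines y = a_i + i · x (there are 5 lines, with slopes 0, 1, ..., 4). Only the lines that attain the minimum somewhere contribute to roots; other lines are dominated. Here the surviving (envelope) indices are i = 4, i = 3, i = 2, i = 1, i = 0.
Intersections between consecutive envelope lines give the roots: for adjacent envelope indices i < j the intersection is x = (a_i − a_j) / (j − i). Reading off the sorted break points: {-7, -4, -2, 3}.
Verification: at each break x_0, at least two indices attain the minimum of min_i(a_i + i · x_0).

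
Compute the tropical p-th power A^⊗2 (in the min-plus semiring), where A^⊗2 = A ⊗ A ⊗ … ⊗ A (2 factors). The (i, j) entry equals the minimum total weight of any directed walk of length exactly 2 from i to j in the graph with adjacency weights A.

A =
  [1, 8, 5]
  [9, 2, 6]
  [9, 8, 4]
A^⊗2 =
  [2, 9, 6]
  [10, 4, 8]
  [10, 10, 8]

Each entry (A^⊗2)_ij equals the minimum over all length-2 walks i = v_0 → v_1 → … → v_2 = j of Σ_t A[v_t][v_{t+1}]. For example, for (i, j) = (0, 2) we minimise over 3 possible intermediate vertex sequences; the minimum is 6, attained along the walk 0 → 0 → 2.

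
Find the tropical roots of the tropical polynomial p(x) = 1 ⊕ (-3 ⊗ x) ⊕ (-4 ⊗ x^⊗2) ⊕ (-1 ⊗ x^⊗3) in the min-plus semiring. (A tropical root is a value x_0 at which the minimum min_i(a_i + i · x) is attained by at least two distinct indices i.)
Roots: {-3, 1, 4}

Each tropical root is a break point of the lower envelope of the lines y = a_i + i · x (there are 4 lines, with slopes 0, 1, ..., 3). Only the lines that attain the minimum somewhere contribute to roots; other lines are dominated. Here the surviving (envelope) indices are i = 3, i = 2, i = 1, i = 0.
Intersections between consecutive envelope lines give the roots: for adjacent envelope indices i < j the intersection is x = (a_i − a_j) / (j − i). Reading off the sorted break points: {-3, 1, 4}.
Verification: at each break x_0, at least two indices attain the minimum of min_i(a_i + i · x_0).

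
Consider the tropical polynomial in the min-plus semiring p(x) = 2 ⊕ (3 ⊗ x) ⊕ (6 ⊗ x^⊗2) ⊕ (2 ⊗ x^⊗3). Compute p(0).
p(0) = 2

A tropical monomial a ⊗ x^⊗i evaluates to a + i · x. Evaluating each term at x = 0:
  Term 0 contributes 2 + 0 · 0 = 2
  Term 1 contributes 3 + 1 · 0 = 3
  Term 2 contributes 6 + 2 · 0 = 6
  Term 3 contributes 2 + 3 · 0 = 2
p(0) = ⊕ of these = min[2, 3, 6, 2] = 2.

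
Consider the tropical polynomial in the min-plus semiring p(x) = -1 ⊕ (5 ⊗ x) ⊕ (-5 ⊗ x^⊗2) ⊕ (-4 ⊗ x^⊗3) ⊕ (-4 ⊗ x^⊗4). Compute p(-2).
p(-2) = -12

A tropical monomial a ⊗ x^⊗i evaluates to a + i · x. Evaluating each term at x = -2:
  Term 0 contributes -1 + 0 · -2 = -1
  Term 1 contributes 5 + 1 · -2 = 3
  Term 2 contributes -5 + 2 · -2 = -9
  Term 3 contributes -4 + 3 · -2 = -10
  Term 4 contributes -4 + 4 · -2 = -12
p(-2) = ⊕ of these = min[-1, 3, -9, -10, -12] = -12.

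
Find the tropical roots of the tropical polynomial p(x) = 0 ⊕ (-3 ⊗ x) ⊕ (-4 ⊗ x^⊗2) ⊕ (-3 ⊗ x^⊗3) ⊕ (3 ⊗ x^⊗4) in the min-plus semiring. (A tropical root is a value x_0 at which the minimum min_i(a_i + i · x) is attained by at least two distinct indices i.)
Roots: {-6, -1, 1, 3}

Each tropical root is a break point of the lower envelope of the lines y = a_i + i · x (there are 5 lines, with slopes 0, 1, ..., 4). Only the lines that attain the minimum somewhere contribute to roots; other lines are dominated. Here the surviving (envelope) indices are i = 4, i = 3, i = 2, i = 1, i = 0.
Intersections between consecutive envelope lines give the roots: for adjacent envelope indices i < j the intersection is x = (a_i − a_j) / (j − i). Reading off the sorted break points: {-6, -1, 1, 3}.
Verification: at each break x_0, at least two indices attain the minimum of min_i(a_i + i · x_0).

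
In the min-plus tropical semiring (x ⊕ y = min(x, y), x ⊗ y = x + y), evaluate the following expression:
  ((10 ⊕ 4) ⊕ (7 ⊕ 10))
((10 ⊕ 4) ⊕ (7 ⊕ 10)) = 4

Expand innermost to outermost. Recall ⊕ takes the minimum of its arguments and ⊗ takes their sum. Working out the expression ((10 ⊕ 4) ⊕ (7 ⊕ 10)) gives 4.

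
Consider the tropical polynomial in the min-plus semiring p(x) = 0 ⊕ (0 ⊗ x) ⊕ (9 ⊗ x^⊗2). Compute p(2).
p(2) = 0

A tropical monomial a ⊗ x^⊗i evaluates to a + i · x. Evaluating each term at x = 2:
  Term 0 contributes 0 + 0 · 2 = 0
  Term 1 contributes 0 + 1 · 2 = 2
  Term 2 contributes 9 + 2 · 2 = 13
p(2) = ⊕ of these = min[0, 2, 13] = 0.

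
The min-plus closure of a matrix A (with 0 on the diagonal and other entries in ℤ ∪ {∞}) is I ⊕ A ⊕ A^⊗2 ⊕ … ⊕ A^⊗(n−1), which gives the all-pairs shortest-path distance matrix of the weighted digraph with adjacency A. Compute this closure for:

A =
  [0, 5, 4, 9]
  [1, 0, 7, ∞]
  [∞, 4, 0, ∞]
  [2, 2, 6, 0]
Closure =
  [0, 5, 4, 9]
  [1, 0, 5, 10]
  [5, 4, 0, 14]
  [2, 2, 6, 0]

This is the Floyd-Warshall all-pairs shortest-path computation. For each intermediate vertex k = 0, 1, …, 3, update dist[i][j] ← min(dist[i][j], dist[i][k] + dist[k][j]). The final matrix gives, for each (i, j), the minimum total weight of any directed path from i to j (possibly empty when i = j).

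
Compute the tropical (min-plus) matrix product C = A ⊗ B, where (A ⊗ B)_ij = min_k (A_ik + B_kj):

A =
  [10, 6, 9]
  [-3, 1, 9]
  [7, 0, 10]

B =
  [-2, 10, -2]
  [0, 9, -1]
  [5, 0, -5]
A ⊗ B =
  [6, 9, 4]
  [-5, 7, -5]
  [0, 9, -1]

Apply the min-plus product entry-by-entry:
  C[0][0] = min over k of (A[0][0] + B[0][0] = 10 + -2 = 8, A[0][1] + B[1][0] = 6 + 0 = 6, A[0][2] + B[2][0] = 9 + 5 = 14) = 6 (attained at k = 1)
  C[0][1] = min over k of (A[0][0] + B[0][1] = 10 + 10 = 20, A[0][1] + B[1][1] = 6 + 9 = 15, A[0][2] + B[2][1] = 9 + 0 = 9) = 9 (attained at k = 2)
  C[0][2] = min over k of (A[0][0] + B[0][2] = 10 + -2 = 8, A[0][1] + B[1][2] = 6 + -1 = 5, A[0][2] + B[2][2] = 9 + -5 = 4) = 4 (attained at k = 2)
  C[1][0] = min over k of (A[1][0] + B[0][0] = -3 + -2 = -5, A[1][1] + B[1][0] = 1 + 0 = 1, A[1][2] + B[2][0] = 9 + 5 = 14) = -5 (attained at k = 0)
  C[1][1] = min over k of (A[1][0] + B[0][1] = -3 + 10 = 7, A[1][1] + B[1][1] = 1 + 9 = 10, A[1][2] + B[2][1] = 9 + 0 = 9) = 7 (attained at k = 0)
  C[1][2] = min over k of (A[1][0] + B[0][2] = -3 + -2 = -5, A[1][1] + B[1][2] = 1 + -1 = 0, A[1][2] + B[2][2] = 9 + -5 = 4) = -5 (attained at k = 0)
  C[2][0] = min over k of (A[2][0] + B[0][0] = 7 + -2 = 5, A[2][1] + B[1][0] = 0 + 0 = 0, A[2][2] + B[2][0] = 10 + 5 = 15) = 0 (attained at k = 1)
  C[2][1] = min over k of (A[2][0] + B[0][1] = 7 + 10 = 17, A[2][1] + B[1][1] = 0 + 9 = 9, A[2][2] + B[2][1] = 10 + 0 = 10) = 9 (attained at k = 1)
  C[2][2] = min over k of (A[2][0] + B[0][2] = 7 + -2 = 5, A[2][1] + B[1][2] = 0 + -1 = -1, A[2][2] + B[2][2] = 10 + -5 = 5) = -1 (attained at k = 1)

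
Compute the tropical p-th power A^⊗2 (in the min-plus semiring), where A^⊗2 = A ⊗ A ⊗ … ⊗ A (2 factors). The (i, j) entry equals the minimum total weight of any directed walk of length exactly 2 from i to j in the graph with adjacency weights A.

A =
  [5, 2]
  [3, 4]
A^⊗2 =
  [5, 6]
  [7, 5]

Each entry (A^⊗2)_ij equals the minimum over all length-2 walks i = v_0 → v_1 → … → v_2 = j of Σ_t A[v_t][v_{t+1}]. For example, for (i, j) = (0, 1) we minimise over 2 possible intermediate vertex sequences; the minimum is 6, attained along the walk 0 → 1 → 1.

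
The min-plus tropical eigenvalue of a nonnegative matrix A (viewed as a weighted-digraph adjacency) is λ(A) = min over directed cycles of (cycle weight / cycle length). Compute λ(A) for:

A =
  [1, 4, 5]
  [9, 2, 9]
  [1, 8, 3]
λ(A) = 1

Enumerate directed cycles and compute their means (weight / length). Sample:
  cycle 0 → 0: weight = 1, length = 1, mean = 1/1 ≈ 1.000
  cycle 1 → 1: weight = 2, length = 1, mean = 2/1 ≈ 2.000
  cycle 2 → 2: weight = 3, length = 1, mean = 3/1 ≈ 3.000
  cycle 0 → 1 → 0: weight = 13, length = 2, mean = 13/2 ≈ 6.500
  cycle 0 → 2 → 0: weight = 6, length = 2, mean = 6/2 ≈ 3.000
  cycle 1 → 0 → 1: weight = 13, length = 2, mean = 13/2 ≈ 6.500
Minimum mean = 1.000, attained e.g. along the cycle 0 → 0 with weight 1 and length 1. So λ(A) = 1/1 = 1.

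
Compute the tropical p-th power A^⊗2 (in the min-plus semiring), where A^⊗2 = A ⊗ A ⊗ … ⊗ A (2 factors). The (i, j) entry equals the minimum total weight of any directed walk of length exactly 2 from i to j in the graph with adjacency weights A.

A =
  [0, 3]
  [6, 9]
A^⊗2 =
  [0, 3]
  [6, 9]

Each entry (A^⊗2)_ij equals the minimum over all length-2 walks i = v_0 → v_1 → … → v_2 = j of Σ_t A[v_t][v_{t+1}]. For example, for (i, j) = (0, 1) we minimise over 2 possible intermediate vertex sequences; the minimum is 3, attained along the walk 0 → 0 → 1.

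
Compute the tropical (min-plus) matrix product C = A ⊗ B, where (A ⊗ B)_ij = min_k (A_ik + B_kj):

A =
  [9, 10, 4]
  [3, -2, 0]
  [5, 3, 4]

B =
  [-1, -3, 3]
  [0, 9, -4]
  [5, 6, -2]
A ⊗ B =
  [8, 6, 2]
  [-2, 0, -6]
  [3, 2, -1]

Apply the min-plus product entry-by-entry:
  C[0][0] = min over k of (A[0][0] + B[0][0] = 9 + -1 = 8, A[0][1] + B[1][0] = 10 + 0 = 10, A[0][2] + B[2][0] = 4 + 5 = 9) = 8 (attained at k = 0)
  C[0][1] = min over k of (A[0][0] + B[0][1] = 9 + -3 = 6, A[0][1] + B[1][1] = 10 + 9 = 19, A[0][2] + B[2][1] = 4 + 6 = 10) = 6 (attained at k = 0)
  C[0][2] = min over k of (A[0][0] + B[0][2] = 9 + 3 = 12, A[0][1] + B[1][2] = 10 + -4 = 6, A[0][2] + B[2][2] = 4 + -2 = 2) = 2 (attained at k = 2)
  C[1][0] = min over k of (A[1][0] + B[0][0] = 3 + -1 = 2, A[1][1] + B[1][0] = -2 + 0 = -2, A[1][2] + B[2][0] = 0 + 5 = 5) = -2 (attained at k = 1)
  C[1][1] = min over k of (A[1][0] + B[0][1] = 3 + -3 = 0, A[1][1] + B[1][1] = -2 + 9 = 7, A[1][2] + B[2][1] = 0 + 6 = 6) = 0 (attained at k = 0)
  C[1][2] = min over k of (A[1][0] + B[0][2] = 3 + 3 = 6, A[1][1] + B[1][2] = -2 + -4 = -6, A[1][2] + B[2][2] = 0 + -2 = -2) = -6 (attained at k = 1)
  C[2][0] = min over k of (A[2][0] + B[0][0] = 5 + -1 = 4, A[2][1] + B[1][0] = 3 + 0 = 3, A[2][2] + B[2][0] = 4 + 5 = 9) = 3 (attained at k = 1)
  C[2][1] = min over k of (A[2][0] + B[0][1] = 5 + -3 = 2, A[2][1] + B[1][1] = 3 + 9 = 12, A[2][2] + B[2][1] = 4 + 6 = 10) = 2 (attained at k = 0)
  C[2][2] = min over k of (A[2][0] + B[0][2] = 5 + 3 = 8, A[2][1] + B[1][2] = 3 + -4 = -1, A[2][2] + B[2][2] = 4 + -2 = 2) = -1 (attained at k = 1)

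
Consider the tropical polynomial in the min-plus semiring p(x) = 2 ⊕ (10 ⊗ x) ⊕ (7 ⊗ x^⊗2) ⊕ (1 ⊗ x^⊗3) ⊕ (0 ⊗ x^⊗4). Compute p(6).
p(6) = 2

A tropical monomial a ⊗ x^⊗i evaluates to a + i · x. Evaluating each term at x = 6:
  Term 0 contributes 2 + 0 · 6 = 2
  Term 1 contributes 10 + 1 · 6 = 16
  Term 2 contributes 7 + 2 · 6 = 19
  Term 3 contributes 1 + 3 · 6 = 19
  Term 4 contributes 0 + 4 · 6 = 24
p(6) = ⊕ of these = min[2, 16, 19, 19, 24] = 2.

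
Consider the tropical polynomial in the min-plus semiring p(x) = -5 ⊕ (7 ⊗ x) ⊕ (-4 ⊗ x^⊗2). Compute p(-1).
p(-1) = -6

A tropical monomial a ⊗ x^⊗i evaluates to a + i · x. Evaluating each term at x = -1:
  Term 0 contributes -5 + 0 · -1 = -5
  Term 1 contributes 7 + 1 · -1 = 6
  Term 2 contributes -4 + 2 · -1 = -6
p(-1) = ⊕ of these = min[-5, 6, -6] = -6.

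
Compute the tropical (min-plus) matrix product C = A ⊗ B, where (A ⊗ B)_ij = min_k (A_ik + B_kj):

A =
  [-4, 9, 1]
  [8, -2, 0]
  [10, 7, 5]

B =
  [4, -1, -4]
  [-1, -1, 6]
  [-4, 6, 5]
A ⊗ B =
  [-3, -5, -8]
  [-4, -3, 4]
  [1, 6, 6]

Apply the min-plus product entry-by-entry:
  C[0][0] = min over k of (A[0][0] + B[0][0] = -4 + 4 = 0, A[0][1] + B[1][0] = 9 + -1 = 8, A[0][2] + B[2][0] = 1 + -4 = -3) = -3 (attained at k = 2)
  C[0][1] = min over k of (A[0][0] + B[0][1] = -4 + -1 = -5, A[0][1] + B[1][1] = 9 + -1 = 8, A[0][2] + B[2][1] = 1 + 6 = 7) = -5 (attained at k = 0)
  C[0][2] = min over k of (A[0][0] + B[0][2] = -4 + -4 = -8, A[0][1] + B[1][2] = 9 + 6 = 15, A[0][2] + B[2][2] = 1 + 5 = 6) = -8 (attained at k = 0)
  C[1][0] = min over k of (A[1][0] + B[0][0] = 8 + 4 = 12, A[1][1] + B[1][0] = -2 + -1 = -3, A[1][2] + B[2][0] = 0 + -4 = -4) = -4 (attained at k = 2)
  C[1][1] = min over k of (A[1][0] + B[0][1] = 8 + -1 = 7, A[1][1] + B[1][1] = -2 + -1 = -3, A[1][2] + B[2][1] = 0 + 6 = 6) = -3 (attained at k = 1)
  C[1][2] = min over k of (A[1][0] + B[0][2] = 8 + -4 = 4, A[1][1] + B[1][2] = -2 + 6 = 4, A[1][2] + B[2][2] = 0 + 5 = 5) = 4 (attained at k = 0)
  C[2][0] = min over k of (A[2][0] + B[0][0] = 10 + 4 = 14, A[2][1] + B[1][0] = 7 + -1 = 6, A[2][2] + B[2][0] = 5 + -4 = 1) = 1 (attained at k = 2)
  C[2][1] = min over k of (A[2][0] + B[0][1] = 10 + -1 = 9, A[2][1] + B[1][1] = 7 + -1 = 6, A[2][2] + B[2][1] = 5 + 6 = 11) = 6 (attained at k = 1)
  C[2][2] = min over k of (A[2][0] + B[0][2] = 10 + -4 = 6, A[2][1] + B[1][2] = 7 + 6 = 13, A[2][2] + B[2][2] = 5 + 5 = 10) = 6 (attained at k = 0)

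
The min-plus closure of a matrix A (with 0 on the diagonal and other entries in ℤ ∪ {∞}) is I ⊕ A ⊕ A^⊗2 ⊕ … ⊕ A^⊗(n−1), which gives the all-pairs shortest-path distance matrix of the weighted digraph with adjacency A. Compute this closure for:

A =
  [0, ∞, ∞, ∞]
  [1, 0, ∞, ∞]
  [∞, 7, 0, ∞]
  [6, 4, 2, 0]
Closure =
  [0, ∞, ∞, ∞]
  [1, 0, ∞, ∞]
  [8, 7, 0, ∞]
  [5, 4, 2, 0]

This is the Floyd-Warshall all-pairs shortest-path computation. For each intermediate vertex k = 0, 1, …, 3, update dist[i][j] ← min(dist[i][j], dist[i][k] + dist[k][j]). The final matrix gives, for each (i, j), the minimum total weight of any directed path from i to j (possibly empty when i = j).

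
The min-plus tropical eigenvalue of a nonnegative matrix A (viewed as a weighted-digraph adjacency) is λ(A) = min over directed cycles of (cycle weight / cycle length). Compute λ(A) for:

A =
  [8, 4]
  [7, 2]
λ(A) = 2

Enumerate directed cycles and compute their means (weight / length). Sample:
  cycle 0 → 0: weight = 8, length = 1, mean = 8/1 ≈ 8.000
  cycle 1 → 1: weight = 2, length = 1, mean = 2/1 ≈ 2.000
  cycle 0 → 1 → 0: weight = 11, length = 2, mean = 11/2 ≈ 5.500
  cycle 1 → 0 → 1: weight = 11, length = 2, mean = 11/2 ≈ 5.500
Minimum mean = 2.000, attained e.g. along the cycle 1 → 1 with weight 2 and length 1. So λ(A) = 2/1 = 2.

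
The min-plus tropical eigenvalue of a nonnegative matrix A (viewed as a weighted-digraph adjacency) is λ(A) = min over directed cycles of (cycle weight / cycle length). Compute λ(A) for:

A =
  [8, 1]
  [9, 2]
λ(A) = 2

Enumerate directed cycles and compute their means (weight / length). Sample:
  cycle 0 → 0: weight = 8, length = 1, mean = 8/1 ≈ 8.000
  cycle 1 → 1: weight = 2, length = 1, mean = 2/1 ≈ 2.000
  cycle 0 → 1 → 0: weight = 10, length = 2, mean = 10/2 ≈ 5.000
  cycle 1 → 0 → 1: weight = 10, length = 2, mean = 10/2 ≈ 5.000
Minimum mean = 2.000, attained e.g. along the cycle 1 → 1 with weight 2 and length 1. So λ(A) = 2/1 = 2.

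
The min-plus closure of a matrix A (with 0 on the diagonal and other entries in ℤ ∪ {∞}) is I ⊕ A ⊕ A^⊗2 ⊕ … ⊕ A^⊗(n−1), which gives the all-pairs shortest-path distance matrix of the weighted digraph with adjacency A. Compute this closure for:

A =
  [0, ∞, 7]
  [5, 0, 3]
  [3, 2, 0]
Closure =
  [0, 9, 7]
  [5, 0, 3]
  [3, 2, 0]

This is the Floyd-Warshall all-pairs shortest-path computation. For each intermediate vertex k = 0, 1, …, 2, update dist[i][j] ← min(dist[i][j], dist[i][k] + dist[k][j]). The final matrix gives, for each (i, j), the minimum total weight of any directed path from i to j (possibly empty when i = j).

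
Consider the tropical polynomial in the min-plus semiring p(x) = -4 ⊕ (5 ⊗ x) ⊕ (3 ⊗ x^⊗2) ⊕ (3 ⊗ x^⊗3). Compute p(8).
p(8) = -4

A tropical monomial a ⊗ x^⊗i evaluates to a + i · x. Evaluating each term at x = 8:
  Term 0 contributes -4 + 0 · 8 = -4
  Term 1 contributes 5 + 1 · 8 = 13
  Term 2 contributes 3 + 2 · 8 = 19
  Term 3 contributes 3 + 3 · 8 = 27
p(8) = ⊕ of these = min[-4, 13, 19, 27] = -4.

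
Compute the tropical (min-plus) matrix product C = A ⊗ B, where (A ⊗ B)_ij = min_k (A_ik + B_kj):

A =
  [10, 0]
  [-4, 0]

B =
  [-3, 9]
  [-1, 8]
A ⊗ B =
  [-1, 8]
  [-7, 5]

Apply the min-plus product entry-by-entry:
  C[0][0] = min over k of (A[0][0] + B[0][0] = 10 + -3 = 7, A[0][1] + B[1][0] = 0 + -1 = -1) = -1 (attained at k = 1)
  C[0][1] = min over k of (A[0][0] + B[0][1] = 10 + 9 = 19, A[0][1] + B[1][1] = 0 + 8 = 8) = 8 (attained at k = 1)
  C[1][0] = min over k of (A[1][0] + B[0][0] = -4 + -3 = -7, A[1][1] + B[1][0] = 0 + -1 = -1) = -7 (attained at k = 0)
  C[1][1] = min over k of (A[1][0] + B[0][1] = -4 + 9 = 5, A[1][1] + B[1][1] = 0 + 8 = 8) = 5 (attained at k = 0)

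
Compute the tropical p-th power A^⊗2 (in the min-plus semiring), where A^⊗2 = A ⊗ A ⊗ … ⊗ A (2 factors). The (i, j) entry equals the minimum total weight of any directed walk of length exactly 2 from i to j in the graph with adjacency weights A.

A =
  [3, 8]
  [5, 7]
A^⊗2 =
  [6, 11]
  [8, 13]

Each entry (A^⊗2)_ij equals the minimum over all length-2 walks i = v_0 → v_1 → … → v_2 = j of Σ_t A[v_t][v_{t+1}]. For example, for (i, j) = (0, 1) we minimise over 2 possible intermediate vertex sequences; the minimum is 11, attained along the walk 0 → 0 → 1.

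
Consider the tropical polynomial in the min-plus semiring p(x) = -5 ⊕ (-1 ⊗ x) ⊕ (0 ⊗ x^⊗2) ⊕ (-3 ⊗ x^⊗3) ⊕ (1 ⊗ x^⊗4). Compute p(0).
p(0) = -5

A tropical monomial a ⊗ x^⊗i evaluates to a + i · x. Evaluating each term at x = 0:
  Term 0 contributes -5 + 0 · 0 = -5
  Term 1 contributes -1 + 1 · 0 = -1
  Term 2 contributes 0 + 2 · 0 = 0
  Term 3 contributes -3 + 3 · 0 = -3
  Term 4 contributes 1 + 4 · 0 = 1
p(0) = ⊕ of these = min[-5, -1, 0, -3, 1] = -5.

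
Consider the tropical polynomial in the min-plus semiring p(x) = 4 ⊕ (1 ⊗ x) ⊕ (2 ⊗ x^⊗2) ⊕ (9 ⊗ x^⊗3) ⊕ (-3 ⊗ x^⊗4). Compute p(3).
p(3) = 4

A tropical monomial a ⊗ x^⊗i evaluates to a + i · x. Evaluating each term at x = 3:
  Term 0 contributes 4 + 0 · 3 = 4
  Term 1 contributes 1 + 1 · 3 = 4
  Term 2 contributes 2 + 2 · 3 = 8
  Term 3 contributes 9 + 3 · 3 = 18
  Term 4 contributes -3 + 4 · 3 = 9
p(3) = ⊕ of these = min[4, 4, 8, 18, 9] = 4.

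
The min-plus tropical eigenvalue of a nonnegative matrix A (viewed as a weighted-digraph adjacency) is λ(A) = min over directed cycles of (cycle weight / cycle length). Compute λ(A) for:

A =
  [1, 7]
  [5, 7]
λ(A) = 1

Enumerate directed cycles and compute their means (weight / length). Sample:
  cycle 0 → 0: weight = 1, length = 1, mean = 1/1 ≈ 1.000
  cycle 1 → 1: weight = 7, length = 1, mean = 7/1 ≈ 7.000
  cycle 0 → 1 → 0: weight = 12, length = 2, mean = 12/2 ≈ 6.000
  cycle 1 → 0 → 1: weight = 12, length = 2, mean = 12/2 ≈ 6.000
Minimum mean = 1.000, attained e.g. along the cycle 0 → 0 with weight 1 and length 1. So λ(A) = 1/1 = 1.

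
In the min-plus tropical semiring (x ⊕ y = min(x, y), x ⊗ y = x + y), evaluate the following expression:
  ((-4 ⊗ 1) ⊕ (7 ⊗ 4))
((-4 ⊗ 1) ⊕ (7 ⊗ 4)) = -3

Expand innermost to outermost. Recall ⊕ takes the minimum of its arguments and ⊗ takes their sum. Working out the expression ((-4 ⊗ 1) ⊕ (7 ⊗ 4)) gives -3.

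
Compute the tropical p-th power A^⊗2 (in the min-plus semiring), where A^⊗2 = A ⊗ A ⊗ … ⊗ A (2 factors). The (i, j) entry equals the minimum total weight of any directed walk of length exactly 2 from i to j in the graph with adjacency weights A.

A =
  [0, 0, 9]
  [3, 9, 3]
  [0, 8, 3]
A^⊗2 =
  [0, 0, 3]
  [3, 3, 6]
  [0, 0, 6]

Each entry (A^⊗2)_ij equals the minimum over all length-2 walks i = v_0 → v_1 → … → v_2 = j of Σ_t A[v_t][v_{t+1}]. For example, for (i, j) = (0, 2) we minimise over 3 possible intermediate vertex sequences; the minimum is 3, attained along the walk 0 → 1 → 2.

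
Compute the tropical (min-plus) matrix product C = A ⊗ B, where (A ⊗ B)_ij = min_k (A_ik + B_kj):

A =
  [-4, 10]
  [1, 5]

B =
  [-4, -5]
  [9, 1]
A ⊗ B =
  [-8, -9]
  [-3, -4]

Apply the min-plus product entry-by-entry:
  C[0][0] = min over k of (A[0][0] + B[0][0] = -4 + -4 = -8, A[0][1] + B[1][0] = 10 + 9 = 19) = -8 (attained at k = 0)
  C[0][1] = min over k of (A[0][0] + B[0][1] = -4 + -5 = -9, A[0][1] + B[1][1] = 10 + 1 = 11) = -9 (attained at k = 0)
  C[1][0] = min over k of (A[1][0] + B[0][0] = 1 + -4 = -3, A[1][1] + B[1][0] = 5 + 9 = 14) = -3 (attained at k = 0)
  C[1][1] = min over k of (A[1][0] + B[0][1] = 1 + -5 = -4, A[1][1] + B[1][1] = 5 + 1 = 6) = -4 (attained at k = 0)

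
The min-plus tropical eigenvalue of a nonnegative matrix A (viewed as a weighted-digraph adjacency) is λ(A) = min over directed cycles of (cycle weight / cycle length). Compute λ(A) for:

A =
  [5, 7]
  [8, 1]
λ(A) = 1

Enumerate directed cycles and compute their means (weight / length). Sample:
  cycle 0 → 0: weight = 5, length = 1, mean = 5/1 ≈ 5.000
  cycle 1 → 1: weight = 1, length = 1, mean = 1/1 ≈ 1.000
  cycle 0 → 1 → 0: weight = 15, length = 2, mean = 15/2 ≈ 7.500
  cycle 1 → 0 → 1: weight = 15, length = 2, mean = 15/2 ≈ 7.500
Minimum mean = 1.000, attained e.g. along the cycle 1 → 1 with weight 1 and length 1. So λ(A) = 1/1 = 1.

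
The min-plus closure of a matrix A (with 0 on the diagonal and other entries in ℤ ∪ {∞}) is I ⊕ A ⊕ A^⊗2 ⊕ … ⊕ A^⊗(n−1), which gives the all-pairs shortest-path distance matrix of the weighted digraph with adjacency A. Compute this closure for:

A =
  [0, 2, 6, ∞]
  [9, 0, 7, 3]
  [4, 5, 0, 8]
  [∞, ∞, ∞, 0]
Closure =
  [0, 2, 6, 5]
  [9, 0, 7, 3]
  [4, 5, 0, 8]
  [∞, ∞, ∞, 0]

This is the Floyd-Warshall all-pairs shortest-path computation. For each intermediate vertex k = 0, 1, …, 3, update dist[i][j] ← min(dist[i][j], dist[i][k] + dist[k][j]). The final matrix gives, for each (i, j), the minimum total weight of any directed path from i to j (possibly empty when i = j).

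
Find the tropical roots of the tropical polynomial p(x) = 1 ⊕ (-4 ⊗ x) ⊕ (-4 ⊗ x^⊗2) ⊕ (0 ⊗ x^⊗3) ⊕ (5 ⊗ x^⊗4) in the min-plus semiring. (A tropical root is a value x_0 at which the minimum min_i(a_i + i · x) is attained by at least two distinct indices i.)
Roots: {-5, -4, 0, 5}

Each tropical root is a break point of the lower envelope of the lines y = a_i + i · x (there are 5 lines, with slopes 0, 1, ..., 4). Only the lines that attain the minimum somewhere contribute to roots; other lines are dominated. Here the surviving (envelope) indices are i = 4, i = 3, i = 2, i = 1, i = 0.
Intersections between consecutive envelope lines give the roots: for adjacent envelope indices i < j the intersection is x = (a_i − a_j) / (j − i). Reading off the sorted break points: {-5, -4, 0, 5}.
Verification: at each break x_0, at least two indices attain the minimum of min_i(a_i + i · x_0).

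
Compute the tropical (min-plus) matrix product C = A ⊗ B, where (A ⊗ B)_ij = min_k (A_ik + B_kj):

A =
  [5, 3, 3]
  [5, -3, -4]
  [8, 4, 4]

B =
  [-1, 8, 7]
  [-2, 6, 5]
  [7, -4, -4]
A ⊗ B =
  [1, -1, -1]
  [-5, -8, -8]
  [2, 0, 0]

Apply the min-plus product entry-by-entry:
  C[0][0] = min over k of (A[0][0] + B[0][0] = 5 + -1 = 4, A[0][1] + B[1][0] = 3 + -2 = 1, A[0][2] + B[2][0] = 3 + 7 = 10) = 1 (attained at k = 1)
  C[0][1] = min over k of (A[0][0] + B[0][1] = 5 + 8 = 13, A[0][1] + B[1][1] = 3 + 6 = 9, A[0][2] + B[2][1] = 3 + -4 = -1) = -1 (attained at k = 2)
  C[0][2] = min over k of (A[0][0] + B[0][2] = 5 + 7 = 12, A[0][1] + B[1][2] = 3 + 5 = 8, A[0][2] + B[2][2] = 3 + -4 = -1) = -1 (attained at k = 2)
  C[1][0] = min over k of (A[1][0] + B[0][0] = 5 + -1 = 4, A[1][1] + B[1][0] = -3 + -2 = -5, A[1][2] + B[2][0] = -4 + 7 = 3) = -5 (attained at k = 1)
  C[1][1] = min over k of (A[1][0] + B[0][1] = 5 + 8 = 13, A[1][1] + B[1][1] = -3 + 6 = 3, A[1][2] + B[2][1] = -4 + -4 = -8) = -8 (attained at k = 2)
  C[1][2] = min over k of (A[1][0] + B[0][2] = 5 + 7 = 12, A[1][1] + B[1][2] = -3 + 5 = 2, A[1][2] + B[2][2] = -4 + -4 = -8) = -8 (attained at k = 2)
  C[2][0] = min over k of (A[2][0] + B[0][0] = 8 + -1 = 7, A[2][1] + B[1][0] = 4 + -2 = 2, A[2][2] + B[2][0] = 4 + 7 = 11) = 2 (attained at k = 1)
  C[2][1] = min over k of (A[2][0] + B[0][1] = 8 + 8 = 16, A[2][1] + B[1][1] = 4 + 6 = 10, A[2][2] + B[2][1] = 4 + -4 = 0) = 0 (attained at k = 2)
  C[2][2] = min over k of (A[2][0] + B[0][2] = 8 + 7 = 15, A[2][1] + B[1][2] = 4 + 5 = 9, A[2][2] + B[2][2] = 4 + -4 = 0) = 0 (attained at k = 2)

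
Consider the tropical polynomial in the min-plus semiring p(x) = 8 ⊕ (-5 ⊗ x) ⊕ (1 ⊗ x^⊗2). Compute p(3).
p(3) = -2

A tropical monomial a ⊗ x^⊗i evaluates to a + i · x. Evaluating each term at x = 3:
  Term 0 contributes 8 + 0 · 3 = 8
  Term 1 contributes -5 + 1 · 3 = -2
  Term 2 contributes 1 + 2 · 3 = 7
p(3) = ⊕ of these = min[8, -2, 7] = -2.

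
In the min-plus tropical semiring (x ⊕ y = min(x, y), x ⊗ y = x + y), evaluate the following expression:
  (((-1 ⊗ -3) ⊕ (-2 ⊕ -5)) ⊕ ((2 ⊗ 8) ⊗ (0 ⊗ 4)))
(((-1 ⊗ -3) ⊕ (-2 ⊕ -5)) ⊕ ((2 ⊗ 8) ⊗ (0 ⊗ 4))) = -5

Expand innermost to outermost. Recall ⊕ takes the minimum of its arguments and ⊗ takes their sum. Working out the expression (((-1 ⊗ -3) ⊕ (-2 ⊕ -5)) ⊕ ((2 ⊗ 8) ⊗ (0 ⊗ 4))) gives -5.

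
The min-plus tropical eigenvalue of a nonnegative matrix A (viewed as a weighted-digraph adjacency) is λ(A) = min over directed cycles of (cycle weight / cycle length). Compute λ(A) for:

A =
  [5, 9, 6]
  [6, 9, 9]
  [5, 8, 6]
λ(A) = 5

Enumerate directed cycles and compute their means (weight / length). Sample:
  cycle 0 → 0: weight = 5, length = 1, mean = 5/1 ≈ 5.000
  cycle 1 → 1: weight = 9, length = 1, mean = 9/1 ≈ 9.000
  cycle 2 → 2: weight = 6, length = 1, mean = 6/1 ≈ 6.000
  cycle 0 → 1 → 0: weight = 15, length = 2, mean = 15/2 ≈ 7.500
  cycle 0 → 2 → 0: weight = 11, length = 2, mean = 11/2 ≈ 5.500
  cycle 1 → 0 → 1: weight = 15, length = 2, mean = 15/2 ≈ 7.500
Minimum mean = 5.000, attained e.g. along the cycle 0 → 0 with weight 5 and length 1. So λ(A) = 5/1 = 5.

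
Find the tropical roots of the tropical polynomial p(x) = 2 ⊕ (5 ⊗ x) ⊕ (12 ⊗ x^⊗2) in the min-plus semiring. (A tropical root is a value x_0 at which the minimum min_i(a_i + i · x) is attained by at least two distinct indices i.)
Roots: {-7, -3}

Each tropical root is a break point of the lower envelope of the lines y = a_i + i · x (there are 3 lines, with slopes 0, 1, ..., 2). Only the lines that attain the minimum somewhere contribute to roots; other lines are dominated. Here the surviving (envelope) indices are i = 2, i = 1, i = 0.
Intersections between consecutive envelope lines give the roots: for adjacent envelope indices i < j the intersection is x = (a_i − a_j) / (j − i). Reading off the sorted break points: {-7, -3}.
Verification: at each break x_0, at least two indices attain the minimum of min_i(a_i + i · x_0).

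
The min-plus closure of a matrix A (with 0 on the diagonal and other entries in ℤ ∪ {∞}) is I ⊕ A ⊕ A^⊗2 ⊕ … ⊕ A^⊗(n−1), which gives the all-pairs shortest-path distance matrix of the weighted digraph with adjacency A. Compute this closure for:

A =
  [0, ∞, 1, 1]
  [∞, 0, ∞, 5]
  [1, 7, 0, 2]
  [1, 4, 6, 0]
Closure =
  [0, 5, 1, 1]
  [6, 0, 7, 5]
  [1, 6, 0, 2]
  [1, 4, 2, 0]

This is the Floyd-Warshall all-pairs shortest-path computation. For each intermediate vertex k = 0, 1, …, 3, update dist[i][j] ← min(dist[i][j], dist[i][k] + dist[k][j]). The final matrix gives, for each (i, j), the minimum total weight of any directed path from i to j (possibly empty when i = j).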